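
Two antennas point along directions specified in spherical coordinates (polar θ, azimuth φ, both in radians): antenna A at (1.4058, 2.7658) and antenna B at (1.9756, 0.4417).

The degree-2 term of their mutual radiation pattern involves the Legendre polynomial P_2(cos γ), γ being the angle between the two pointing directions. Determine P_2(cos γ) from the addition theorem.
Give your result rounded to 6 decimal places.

0.203663

Summing Y*_{l m}(θ₁,φ₁)·Y_{l m}(θ₂,φ₂) over m ∈ [−2, 2]; prefactor 4π/(2·2+1) = 2.513274:
  term(m=-2) = -0.00787 - 0.12241j   from Y*(Ω₁)=0.27460 - 0.25663j, Y(Ω₂)=0.20708 - 0.25224j
  term(m=-1) = 0.02395 - 0.02553j   from Y*(Ω₁)=-0.11643 + 0.04594j, Y(Ω₂)=-0.25283 + 0.11955j
  term(m=+0) = 0.04888 + 0.00000j   from Y*(Ω₁)=-0.28987 + 0.00000j, Y(Ω₂)=-0.16863 + 0.00000j
  term(m=+1) = 0.02395 + 0.02553j   from Y*(Ω₁)=0.11643 + 0.04594j, Y(Ω₂)=0.25283 + 0.11955j
  term(m=+2) = -0.00787 + 0.12241j   from Y*(Ω₁)=0.27460 + 0.25663j, Y(Ω₂)=0.20708 + 0.25224j
Total Σ_m = 0.08103 + 0.00000j. Multiply by 2.513274: 0.20366 + 0.00000j. P_2(cos γ) = 0.203663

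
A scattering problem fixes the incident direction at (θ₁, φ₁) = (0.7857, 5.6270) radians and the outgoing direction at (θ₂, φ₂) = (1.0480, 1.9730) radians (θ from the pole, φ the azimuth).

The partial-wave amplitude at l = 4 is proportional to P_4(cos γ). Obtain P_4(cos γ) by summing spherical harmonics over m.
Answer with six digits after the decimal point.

0.256621

Summing Y*_{l m}(θ₁,φ₁)·Y_{l m}(θ₂,φ₂) over m ∈ [−4, 4]; prefactor 4π/(2·4+1) = 1.396263:
  [-4]  conj(Y_{4,-4})(Ω₁) = -0.09630 - 0.05473j ; Y_{4,-4}(Ω₂) = -0.00948 - 0.24921j ; Δ = -0.01273 + 0.02452j
  [-3]  conj(Y_{4,-3})(Ω₁) = -0.12128 - 0.28866j ; Y_{4,-3}(Ω₂) = 0.37983 + 0.14479j ; Δ = -0.00427 - 0.12720j
  [-2]  conj(Y_{4,-2})(Ω₁) = 0.10684 - 0.40417j ; Y_{4,-2}(Ω₂) = -0.12978 + 0.13481j ; Δ = 0.04062 + 0.06685j
  [-1]  conj(Y_{4,-1})(Ω₁) = 0.09331 - 0.07185j ; Y_{4,-1}(Ω₂) = 0.10053 + 0.23633j ; Δ = 0.02636 + 0.01483j
  [+0]  conj(Y_{4,0})(Ω₁) = -0.34396 + 0.00000j ; Y_{4,0}(Ω₂) = -0.24371 + 0.00000j ; Δ = 0.08383 + 0.00000j
  [+1]  conj(Y_{4,1})(Ω₁) = -0.09331 - 0.07185j ; Y_{4,1}(Ω₂) = -0.10053 + 0.23633j ; Δ = 0.02636 - 0.01483j
  [+2]  conj(Y_{4,2})(Ω₁) = 0.10684 + 0.40417j ; Y_{4,2}(Ω₂) = -0.12978 - 0.13481j ; Δ = 0.04062 - 0.06685j
  [+3]  conj(Y_{4,3})(Ω₁) = 0.12128 - 0.28866j ; Y_{4,3}(Ω₂) = -0.37983 + 0.14479j ; Δ = -0.00427 + 0.12720j
  [+4]  conj(Y_{4,4})(Ω₁) = -0.09630 + 0.05473j ; Y_{4,4}(Ω₂) = -0.00948 + 0.24921j ; Δ = -0.01273 - 0.02452j
Total Σ_m = 0.18379 + 0.00000j. Multiply by 1.396263: 0.25662 + 0.00000j. P_4(cos γ) = 0.256621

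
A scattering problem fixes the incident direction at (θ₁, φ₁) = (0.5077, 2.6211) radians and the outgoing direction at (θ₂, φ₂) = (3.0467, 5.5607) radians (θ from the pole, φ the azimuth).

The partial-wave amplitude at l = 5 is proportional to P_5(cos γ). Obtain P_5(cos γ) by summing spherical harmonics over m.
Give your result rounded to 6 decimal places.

Addition theorem: P_5(cos γ) = (4π/11) Σ_m Y*_{lm}(Ω₁) Y_{lm}(Ω₂), m = −5…5:
  m=-5: Y*=0.01082 + 0.00647j  Y=-0.00000 - 0.00000j  product -0.00000 - 0.00000j
  m=-4: Y*=-0.03505 - 0.06249j  Y=0.00011 - 0.00003j  product -0.00001 - 0.00001j
  m=-3: Y*=-0.00218 + 0.23345j  Y=-0.00131 + 0.00193j  product -0.00045 - 0.00031j
  m=-2: Y*=0.22837 - 0.38993j  Y=-0.00375 - 0.02965j  product -0.01242 - 0.00531j
  m=-1: Y*=-0.34517 + 0.19786j  Y=0.17644 + 0.15552j  product -0.09167 - 0.01877j
  m=+0: Y*=-0.17543 + 0.00000j  Y=-0.87345 + 0.00000j  product 0.15323 + 0.00000j
  m=+1: Y*=0.34517 + 0.19786j  Y=-0.17644 + 0.15552j  product -0.09167 + 0.01877j
  m=+2: Y*=0.22837 + 0.38993j  Y=-0.00375 + 0.02965j  product -0.01242 + 0.00531j
  m=+3: Y*=0.00218 + 0.23345j  Y=0.00131 + 0.00193j  product -0.00045 + 0.00031j
  m=+4: Y*=-0.03505 + 0.06249j  Y=0.00011 + 0.00003j  product -0.00001 + 0.00001j
  m=+5: Y*=-0.01082 + 0.00647j  Y=0.00000 - 0.00000j  product -0.00000 + 0.00000j
Total Σ_m = -0.05585 + 0.00000j. Multiply by 1.142397: -0.06381 + 0.00000j. P_5(cos γ) = -0.063806

-0.063806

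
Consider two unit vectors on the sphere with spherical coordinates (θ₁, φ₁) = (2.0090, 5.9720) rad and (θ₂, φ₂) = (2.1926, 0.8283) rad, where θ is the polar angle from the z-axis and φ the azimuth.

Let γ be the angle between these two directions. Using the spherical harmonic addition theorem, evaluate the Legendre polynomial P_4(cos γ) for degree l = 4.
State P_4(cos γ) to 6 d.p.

Term-by-term m-sum for l=4 (normalisation 4π/9 = 1.396263):
  [-4]  conj(Y_{4,-4})(Ω₁) = +0.095301-0.281853i ; Y_{4,-4}(Ω₂) = -0.190334+0.032987i ; Δ = -0.008841+0.056790i
  [-3]  conj(Y_{4,-3})(Ω₁) = -0.234621+0.316943i ; Y_{4,-3}(Ω₂) = +0.310113+0.239041i ; Δ = -0.148521+0.042204i
  [-2]  conj(Y_{4,-2})(Ω₁) = +0.058010-0.041622i ; Y_{4,-2}(Ω₂) = -0.026047-0.302815i ; Δ = -0.014115-0.016482i
  [-1]  conj(Y_{4,-1})(Ω₁) = +0.301040-0.096825i ; Y_{4,-1}(Ω₂) = +0.094631-0.103121i ; Δ = +0.018503-0.040206i
  [+0]  conj(Y_{4,0})(Ω₁) = -0.134002-0.000000i ; Y_{4,0}(Ω₂) = -0.333193+0.000000i ; Δ = +0.044648+0.000000i
  [+1]  conj(Y_{4,1})(Ω₁) = -0.301040-0.096825i ; Y_{4,1}(Ω₂) = -0.094631-0.103121i ; Δ = +0.018503+0.040206i
  [+2]  conj(Y_{4,2})(Ω₁) = +0.058010+0.041622i ; Y_{4,2}(Ω₂) = -0.026047+0.302815i ; Δ = -0.014115+0.016482i
  [+3]  conj(Y_{4,3})(Ω₁) = +0.234621+0.316943i ; Y_{4,3}(Ω₂) = -0.310113+0.239041i ; Δ = -0.148521-0.042204i
  [+4]  conj(Y_{4,4})(Ω₁) = +0.095301+0.281853i ; Y_{4,4}(Ω₂) = -0.190334-0.032987i ; Δ = -0.008841-0.056790i
Σ over m = -0.261300+0.000000i; ×(4π/9) → -0.364844+0.000000i. Real part: -0.364844

-0.364844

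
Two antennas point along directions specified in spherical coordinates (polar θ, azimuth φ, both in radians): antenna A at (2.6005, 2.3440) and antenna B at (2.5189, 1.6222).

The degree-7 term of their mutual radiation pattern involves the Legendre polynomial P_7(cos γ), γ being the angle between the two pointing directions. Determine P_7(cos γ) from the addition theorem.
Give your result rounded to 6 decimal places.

-0.259652

Summing Y*_{l m}(θ₁,φ₁)·Y_{l m}(θ₂,φ₂) over m ∈ [−7, 7]; prefactor 4π/(2·7+1) = 0.837758:
  term(m=-7) = +0.000018-0.000052i   from Y*(Ω₁)=-0.003678-0.003098i, Y(Ω₂)=+0.004041+0.010743i
  term(m=-6) = -0.000667-0.001662i   from Y*(Ω₁)=-0.002189-0.029866i, Y(Ω₂)=+0.056992-0.018157i
  term(m=-5) = -0.019054-0.009617i   from Y*(Ω₁)=+0.075382-0.085184i, Y(Ω₂)=-0.047697-0.181473i
  term(m=-4) = -0.107996+0.028082i   from Y*(Ω₁)=+0.289693-0.014142i, Y(Ω₂)=-0.376628+0.078550i
  term(m=-3) = -0.127927+0.189173i   from Y*(Ω₁)=+0.351028+0.326240i, Y(Ω₂)=+0.073197+0.470884i
  term(m=-2) = +0.010382+0.081180i   from Y*(Ω₁)=+0.009867+0.404487i, Y(Ω₂)=+0.201206-0.020759i
  term(m=-1) = +0.021677+0.019081i   from Y*(Ω₁)=+0.066087-0.067719i, Y(Ω₂)=+0.015681+0.304794i
  term(m=+0) = +0.137197+0.000000i   from Y*(Ω₁)=+0.439401-0.000000i, Y(Ω₂)=+0.312236+0.000000i
  term(m=+1) = +0.021677-0.019081i   from Y*(Ω₁)=-0.066087-0.067719i, Y(Ω₂)=-0.015681+0.304794i
  term(m=+2) = +0.010382-0.081180i   from Y*(Ω₁)=+0.009867-0.404487i, Y(Ω₂)=+0.201206+0.020759i
  term(m=+3) = -0.127927-0.189173i   from Y*(Ω₁)=-0.351028+0.326240i, Y(Ω₂)=-0.073197+0.470884i
  term(m=+4) = -0.107996-0.028082i   from Y*(Ω₁)=+0.289693+0.014142i, Y(Ω₂)=-0.376628-0.078550i
  term(m=+5) = -0.019054+0.009617i   from Y*(Ω₁)=-0.075382-0.085184i, Y(Ω₂)=+0.047697-0.181473i
  term(m=+6) = -0.000667+0.001662i   from Y*(Ω₁)=-0.002189+0.029866i, Y(Ω₂)=+0.056992+0.018157i
  term(m=+7) = +0.000018+0.000052i   from Y*(Ω₁)=+0.003678-0.003098i, Y(Ω₂)=-0.004041+0.010743i
Accumulated sum -0.309937-0.000000i; after 4π/(2l+1) scaling, -0.259652-0.000000i ⇒ P_7 = -0.259652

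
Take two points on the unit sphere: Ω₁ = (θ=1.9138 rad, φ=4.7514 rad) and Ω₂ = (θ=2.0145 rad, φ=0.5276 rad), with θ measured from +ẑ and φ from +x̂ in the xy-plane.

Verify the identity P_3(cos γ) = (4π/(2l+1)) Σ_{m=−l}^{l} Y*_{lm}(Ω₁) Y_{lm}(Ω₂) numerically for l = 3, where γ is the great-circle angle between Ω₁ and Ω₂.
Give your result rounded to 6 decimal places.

0.340903

Term-by-term m-sum for l=3 (normalisation 4π/7 = 1.795196):
  m=-3: (-0.040690, 0.346093) × (-0.003690, -0.307357) = (0.106524, 0.011230)  (running Σ = (0.106524, 0.011230))
  m=-2: (0.303907, 0.023760) × (-0.176451, 0.311350) = (-0.061022, 0.090429)  (running Σ = (0.045502, 0.101659))
  m=-1: (-0.005157, 0.132127) × (-0.019813, 0.011545) = (-0.001423, -0.002677)  (running Σ = (0.044079, 0.098981))
  m=0: (0.305538, -0.000000) × (0.332985, 0.000000) = (0.101740, 0.000000)  (running Σ = (0.145818, 0.098981))
  m=1: (0.005157, 0.132127) × (0.019813, 0.011545) = (-0.001423, 0.002677)  (running Σ = (0.144395, 0.101659))
  m=2: (0.303907, -0.023760) × (-0.176451, -0.311350) = (-0.061022, -0.090429)  (running Σ = (0.083373, 0.011230))
  m=3: (0.040690, 0.346093) × (0.003690, -0.307357) = (0.106524, -0.011230)  (running Σ = (0.189897, 0.000000))
Σ over m = (0.189897, 0.000000); ×(4π/7) → (0.340903, 0.000000). Real part: 0.340903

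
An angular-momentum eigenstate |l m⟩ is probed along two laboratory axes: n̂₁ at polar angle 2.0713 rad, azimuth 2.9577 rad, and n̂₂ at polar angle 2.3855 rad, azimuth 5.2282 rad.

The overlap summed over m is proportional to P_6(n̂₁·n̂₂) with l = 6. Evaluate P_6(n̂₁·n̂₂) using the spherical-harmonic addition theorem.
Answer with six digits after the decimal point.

-0.302804

Term-by-term m-sum for l=6 (normalisation 4π/13 = 0.966644):
  m=-6: Y*=0.09927 - 0.19668j  Y=0.05033 + 0.00235j  product 0.00546 - 0.00966j
  m=-5: Y*=0.25306 - 0.33197j  Y=-0.09871 + 0.15656j  product 0.02699 + 0.07239j
  m=-4: Y*=0.24027 - 0.21744j  Y=-0.18023 - 0.33591j  product -0.11634 - 0.04152j
  m=-3: Y*=-0.08395 + 0.05167j  Y=0.43180 + 0.01009j  product -0.03677 + 0.02146j
  m=-2: Y*=-0.32635 + 0.12575j  Y=-0.05649 + 0.09441j  product 0.00656 - 0.03791j
  m=-1: Y*=-0.02700 + 0.00502j  Y=0.16571 + 0.29226j  product -0.00594 - 0.00706j
  m=+0: Y*=0.33667 + 0.00000j  Y=-0.21731 + 0.00000j  product -0.07316 + 0.00000j
  m=+1: Y*=0.02700 + 0.00502j  Y=-0.16571 + 0.29226j  product -0.00594 + 0.00706j
  m=+2: Y*=-0.32635 - 0.12575j  Y=-0.05649 - 0.09441j  product 0.00656 + 0.03791j
  m=+3: Y*=0.08395 + 0.05167j  Y=-0.43180 + 0.01009j  product -0.03677 - 0.02146j
  m=+4: Y*=0.24027 + 0.21744j  Y=-0.18023 + 0.33591j  product -0.11634 + 0.04152j
  m=+5: Y*=-0.25306 - 0.33197j  Y=0.09871 + 0.15656j  product 0.02699 - 0.07239j
  m=+6: Y*=0.09927 + 0.19668j  Y=0.05033 - 0.00235j  product 0.00546 + 0.00966j
Σ over m = -0.31325 + 0.00000j; ×(4π/13) → -0.30280 + 0.00000j. Real part: -0.302804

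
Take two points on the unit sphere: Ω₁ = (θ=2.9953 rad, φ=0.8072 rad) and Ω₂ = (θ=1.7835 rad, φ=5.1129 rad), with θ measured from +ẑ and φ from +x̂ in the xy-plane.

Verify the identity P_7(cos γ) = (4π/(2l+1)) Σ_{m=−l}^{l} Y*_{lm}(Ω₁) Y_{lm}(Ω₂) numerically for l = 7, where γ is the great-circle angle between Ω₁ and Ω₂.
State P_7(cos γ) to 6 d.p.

Summing Y*_{l m}(θ₁,φ₁)·Y_{l m}(θ₂,φ₂) over m ∈ [−7, 7]; prefactor 4π/(2·7+1) = 0.837758:
  m=-7: +0.000001-0.000000i × -0.141366+0.402172i = +0.000000+0.000000i  (running Σ = +0.000000+0.000000i)
  m=-6: -0.000002+0.000018i × -0.254732-0.231906i = +0.000005-0.000004i  (running Σ = +0.000005-0.000004i)
  m=-5: -0.000177-0.000221i × -0.125087+0.057634i = +0.000035+0.000017i  (running Σ = +0.000040+0.000014i)
  m=-4: +0.003176+0.000278i × -0.010695-0.342162i = +0.000061-0.001090i  (running Σ = +0.000101-0.001076i)
  m=-3: -0.019423+0.017035i × -0.033024-0.012781i = +0.000859-0.000314i  (running Σ = +0.000960-0.001390i)
  m=-2: +0.006355-0.145651i × +0.228016-0.235255i = -0.032816-0.034706i  (running Σ = -0.031856-0.036096i)
  m=-1: +0.355252+0.371091i × +0.001731+0.004089i = -0.000902+0.002095i  (running Σ = -0.032759-0.034001i)
  m=0: -0.788652-0.000000i × +0.321462+0.000000i = -0.253522-0.000000i  (running Σ = -0.286281-0.034001i)
  m=1: -0.355252+0.371091i × -0.001731+0.004089i = -0.000902-0.002095i  (running Σ = -0.287183-0.036096i)
  m=2: +0.006355+0.145651i × +0.228016+0.235255i = -0.032816+0.034706i  (running Σ = -0.319999-0.001390i)
  m=3: +0.019423+0.017035i × +0.033024-0.012781i = +0.000859+0.000314i  (running Σ = -0.319140-0.001076i)
  m=4: +0.003176-0.000278i × -0.010695+0.342162i = +0.000061+0.001090i  (running Σ = -0.319079+0.000014i)
  m=5: +0.000177-0.000221i × +0.125087+0.057634i = +0.000035-0.000017i  (running Σ = -0.319044-0.000004i)
  m=6: -0.000002-0.000018i × -0.254732+0.231906i = +0.000005+0.000004i  (running Σ = -0.319039+0.000000i)
  m=7: -0.000001-0.000000i × +0.141366+0.402172i = +0.000000-0.000000i  (running Σ = -0.319039-0.000000i)
Accumulated sum -0.319039-0.000000i; after 4π/(2l+1) scaling, -0.267278-0.000000i ⇒ P_7 = -0.267278

-0.267278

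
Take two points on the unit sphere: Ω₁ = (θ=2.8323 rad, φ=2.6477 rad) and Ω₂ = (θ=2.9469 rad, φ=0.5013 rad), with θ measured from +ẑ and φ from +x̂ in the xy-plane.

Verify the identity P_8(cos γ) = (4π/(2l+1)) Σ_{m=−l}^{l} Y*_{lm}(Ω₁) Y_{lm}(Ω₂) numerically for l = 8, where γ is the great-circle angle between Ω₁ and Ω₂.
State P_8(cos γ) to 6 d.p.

Expand P_8 via completeness: Σ_{m} conj(Y_{8,m}) at Ω₁ times Y_{8,m} at Ω₂ —
  m=-8: -0.000026+0.000027i × -0.000001+0.000001i = -0.000000-0.000000i  (running Σ = -0.000000-0.000000i)
  m=-7: -0.000452+0.000148i × +0.000019-0.000007i = -0.000000+0.000000i  (running Σ = -0.000000+0.000000i)
  m=-6: -0.003715-0.000669i × -0.000263-0.000035i = +0.000001+0.000000i  (running Σ = +0.000001+0.000000i)
  m=-5: -0.016803-0.013370i × +0.001991+0.001467i = -0.000014-0.000051i  (running Σ = -0.000013-0.000051i)
  m=-4: -0.035363-0.082540i × -0.007220-0.015562i = -0.001029+0.001146i  (running Σ = -0.001042+0.001095i)
  m=-3: +0.024051-0.269162i × -0.005852+0.087352i = +0.023371+0.003676i  (running Σ = +0.022329+0.004771i)
  m=-2: +0.296718-0.449926i × +0.167644-0.262590i = -0.068403-0.153343i  (running Σ = -0.046074-0.148571i)
  m=-1: +0.478955-0.257869i × -0.587849+0.322136i = -0.198484+0.305876i  (running Σ = -0.244558+0.157305i)
  m=0: -0.130187-0.000000i × +0.494060+0.000000i = -0.064320-0.000000i  (running Σ = -0.308878+0.157305i)
  m=1: -0.478955-0.257869i × +0.587849+0.322136i = -0.198484-0.305876i  (running Σ = -0.507362-0.148571i)
  m=2: +0.296718+0.449926i × +0.167644+0.262590i = -0.068403+0.153343i  (running Σ = -0.575765+0.004771i)
  m=3: -0.024051-0.269162i × +0.005852+0.087352i = +0.023371-0.003676i  (running Σ = -0.552394+0.001095i)
  m=4: -0.035363+0.082540i × -0.007220+0.015562i = -0.001029-0.001146i  (running Σ = -0.553423-0.000051i)
  m=5: +0.016803-0.013370i × -0.001991+0.001467i = -0.000014+0.000051i  (running Σ = -0.553437+0.000000i)
  m=6: -0.003715+0.000669i × -0.000263+0.000035i = +0.000001-0.000000i  (running Σ = -0.553436+0.000000i)
  m=7: +0.000452+0.000148i × -0.000019-0.000007i = -0.000000-0.000000i  (running Σ = -0.553436-0.000000i)
  m=8: -0.000026-0.000027i × -0.000001-0.000001i = -0.000000+0.000000i  (running Σ = -0.553436+0.000000i)
Accumulated sum -0.553436+0.000000i; after 4π/(2l+1) scaling, -0.409099+0.000000i ⇒ P_8 = -0.409099

-0.409099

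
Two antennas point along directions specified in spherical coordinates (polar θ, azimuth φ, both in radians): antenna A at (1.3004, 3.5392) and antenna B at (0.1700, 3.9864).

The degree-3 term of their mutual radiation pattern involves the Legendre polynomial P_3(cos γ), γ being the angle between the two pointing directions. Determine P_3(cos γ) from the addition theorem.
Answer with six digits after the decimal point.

-0.442761

Summing Y*_{l m}(θ₁,φ₁)·Y_{l m}(θ₂,φ₂) over m ∈ [−3, 3]; prefactor 4π/(2·3+1) = 1.795196:
  [-3]  conj(Y_{3,-3})(Ω₁) = (-0.137790, -0.347022) ; Y_{3,-3}(Ω₂) = (0.001659, 0.001153) ; Δ = (0.000171, -0.000735)
  [-2]  conj(Y_{3,-2})(Ω₁) = (0.177489, 0.181009) ; Y_{3,-2}(Ω₂) = (-0.003418, -0.028627) ; Δ = (0.004575, -0.005700)
  [-1]  conj(Y_{3,-1})(Ω₁) = (0.184705, 0.077572) ; Y_{3,-1}(Ω₂) = (-0.139998, 0.157706) ; Δ = (-0.038092, 0.018269)
  [+0]  conj(Y_{3,0})(Ω₁) = (-0.263480, -0.000000) ; Y_{3,0}(Ω₂) = (0.682957, 0.000000) ; Δ = (-0.179946, -0.000000)
  [+1]  conj(Y_{3,1})(Ω₁) = (-0.184705, 0.077572) ; Y_{3,1}(Ω₂) = (0.139998, 0.157706) ; Δ = (-0.038092, -0.018269)
  [+2]  conj(Y_{3,2})(Ω₁) = (0.177489, -0.181009) ; Y_{3,2}(Ω₂) = (-0.003418, 0.028627) ; Δ = (0.004575, 0.005700)
  [+3]  conj(Y_{3,3})(Ω₁) = (0.137790, -0.347022) ; Y_{3,3}(Ω₂) = (-0.001659, 0.001153) ; Δ = (0.000171, 0.000735)
Total Σ_m = (-0.246636, 0.000000). Multiply by 1.795196: (-0.442761, 0.000000). P_3(cos γ) = -0.442761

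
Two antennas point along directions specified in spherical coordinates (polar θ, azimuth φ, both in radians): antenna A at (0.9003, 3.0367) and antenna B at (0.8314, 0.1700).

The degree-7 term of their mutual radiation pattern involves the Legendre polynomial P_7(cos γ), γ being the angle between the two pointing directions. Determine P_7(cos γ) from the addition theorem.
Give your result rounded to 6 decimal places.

Expand P_7 via completeness: Σ_{m} conj(Y_{7,m}) at Ω₁ times Y_{7,m} at Ω₂ —
  [-7]  conj(Y_{7,-7})(Ω₁) = -0.067287+0.060733i ; Y_{7,-7}(Ω₂) = +0.022343-0.055812i ; Δ = +0.001886+0.005112i
  [-6]  conj(Y_{7,-6})(Ω₁) = +0.217436-0.158321i ; Y_{7,-6}(Ω₂) = +0.107364-0.174803i ; Δ = -0.004330-0.055006i
  [-5]  conj(Y_{7,-5})(Ω₁) = -0.376953+0.218069i ; Y_{7,-5}(Ω₂) = +0.261467-0.297636i ; Δ = -0.033656+0.169213i
  [-4]  conj(Y_{7,-4})(Ω₁) = +0.316933-0.141370i ; Y_{7,-4}(Ω₂) = +0.332672-0.269019i ; Δ = +0.067403-0.132291i
  [-3]  conj(Y_{7,-3})(Ω₁) = +0.058941-0.019185i ; Y_{7,-3}(Ω₂) = +0.097939-0.054783i ; Δ = +0.004722-0.005108i
  [-2]  conj(Y_{7,-2})(Ω₁) = -0.359206+0.076481i ; Y_{7,-2}(Ω₂) = -0.296499+0.104883i ; Δ = +0.098483-0.060351i
  [-1]  conj(Y_{7,-1})(Ω₁) = +0.098352-0.010354i ; Y_{7,-1}(Ω₂) = -0.260302+0.044683i ; Δ = -0.025139+0.007090i
  [+0]  conj(Y_{7,0})(Ω₁) = +0.339679-0.000000i ; Y_{7,0}(Ω₂) = +0.244462+0.000000i ; Δ = +0.083039+0.000000i
  [+1]  conj(Y_{7,1})(Ω₁) = -0.098352-0.010354i ; Y_{7,1}(Ω₂) = +0.260302+0.044683i ; Δ = -0.025139-0.007090i
  [+2]  conj(Y_{7,2})(Ω₁) = -0.359206-0.076481i ; Y_{7,2}(Ω₂) = -0.296499-0.104883i ; Δ = +0.098483+0.060351i
  [+3]  conj(Y_{7,3})(Ω₁) = -0.058941-0.019185i ; Y_{7,3}(Ω₂) = -0.097939-0.054783i ; Δ = +0.004722+0.005108i
  [+4]  conj(Y_{7,4})(Ω₁) = +0.316933+0.141370i ; Y_{7,4}(Ω₂) = +0.332672+0.269019i ; Δ = +0.067403+0.132291i
  [+5]  conj(Y_{7,5})(Ω₁) = +0.376953+0.218069i ; Y_{7,5}(Ω₂) = -0.261467-0.297636i ; Δ = -0.033656-0.169213i
  [+6]  conj(Y_{7,6})(Ω₁) = +0.217436+0.158321i ; Y_{7,6}(Ω₂) = +0.107364+0.174803i ; Δ = -0.004330+0.055006i
  [+7]  conj(Y_{7,7})(Ω₁) = +0.067287+0.060733i ; Y_{7,7}(Ω₂) = -0.022343-0.055812i ; Δ = +0.001886-0.005112i
Σ over m = +0.301777-0.000000i; ×(4π/15) → +0.252816-0.000000i. Real part: 0.252816

0.252816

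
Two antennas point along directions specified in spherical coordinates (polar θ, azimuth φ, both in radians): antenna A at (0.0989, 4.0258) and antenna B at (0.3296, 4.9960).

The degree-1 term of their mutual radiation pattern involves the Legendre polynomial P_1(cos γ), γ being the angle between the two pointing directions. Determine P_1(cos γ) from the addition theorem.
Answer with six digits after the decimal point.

Term-by-term m-sum for l=1 (normalisation 4π/3 = 4.188790):
  [-1]  conj(Y_{1,-1})(Ω₁) = (-0.021625, -0.026384) ; Y_{1,-1}(Ω₂) = (0.031291, 0.107357) ; Δ = (0.002156, -0.003147)
  [+0]  conj(Y_{1,0})(Ω₁) = (0.486215, -0.000000) ; Y_{1,0}(Ω₂) = (0.462302, 0.000000) ; Δ = (0.224778, 0.000000)
  [+1]  conj(Y_{1,1})(Ω₁) = (0.021625, -0.026384) ; Y_{1,1}(Ω₂) = (-0.031291, 0.107357) ; Δ = (0.002156, 0.003147)
Accumulated sum (0.229090, 0.000000); after 4π/(2l+1) scaling, (0.959609, 0.000000) ⇒ P_1 = 0.959609

0.959609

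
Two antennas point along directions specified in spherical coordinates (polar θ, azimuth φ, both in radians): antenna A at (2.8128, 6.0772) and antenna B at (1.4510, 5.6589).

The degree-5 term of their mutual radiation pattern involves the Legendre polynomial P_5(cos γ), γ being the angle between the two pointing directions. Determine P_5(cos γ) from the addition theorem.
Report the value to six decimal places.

Addition theorem: P_5(cos γ) = (4π/11) Σ_m Y*_{lm}(Ω₁) Y_{lm}(Ω₂), m = −5…5:
  m=-5: Y*=+0.000839-0.001397i  Y=-0.447646+0.009028i  product -0.000363+0.000633i
  m=-4: Y*=-0.010259+0.011082i  Y=-0.136248+0.102389i  product +0.000263-0.002560i
  m=-3: Y*=+0.067036-0.047651i  Y=+0.087770-0.281681i  product -0.007539-0.023065i
  m=-2: Y*=-0.258559+0.112984i  Y=-0.060516-0.181260i  product +0.036126+0.040029i
  m=-1: Y*=+0.537433-0.112296i  Y=+0.207523+0.149499i  product +0.128318+0.057042i
  m=+0: Y*=-0.315017-0.000000i  Y=+0.195857+0.000000i  product -0.061698-0.000000i
  m=+1: Y*=-0.537433-0.112296i  Y=-0.207523+0.149499i  product +0.128318-0.057042i
  m=+2: Y*=-0.258559-0.112984i  Y=-0.060516+0.181260i  product +0.036126-0.040029i
  m=+3: Y*=-0.067036-0.047651i  Y=-0.087770-0.281681i  product -0.007539+0.023065i
  m=+4: Y*=-0.010259-0.011082i  Y=-0.136248-0.102389i  product +0.000263+0.002560i
  m=+5: Y*=-0.000839-0.001397i  Y=+0.447646+0.009028i  product -0.000363-0.000633i
Total Σ_m = +0.251913-0.000000i. Multiply by 1.142397: +0.287785-0.000000i. P_5(cos γ) = 0.287785

0.287785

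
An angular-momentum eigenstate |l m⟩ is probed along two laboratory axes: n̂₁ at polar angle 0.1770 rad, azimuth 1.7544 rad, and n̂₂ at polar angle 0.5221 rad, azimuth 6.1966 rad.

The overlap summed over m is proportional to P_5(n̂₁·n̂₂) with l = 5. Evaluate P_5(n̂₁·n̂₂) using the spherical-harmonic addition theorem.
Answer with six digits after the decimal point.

-0.345401

Expand P_5 via completeness: Σ_{m} conj(Y_{5,m}) at Ω₁ times Y_{5,m} at Ω₂ —
  m=-5: -0.00006 + 0.00005j × 0.01300 + 0.00601j = -0.00000 + 0.00000j  (running Σ = -0.00000 + 0.00000j)
  m=-4: 0.00103 + 0.00093j × 0.07402 + 0.02671j = 0.00005 + 0.00010j  (running Σ = 0.00005 + 0.00010j)
  m=-3: 0.00763 - 0.01242j × 0.23892 + 0.06350j = 0.00261 - 0.00248j  (running Σ = 0.00266 - 0.00239j)
  m=-2: -0.09206 - 0.03541j × 0.45125 + 0.07893j = -0.03875 - 0.02325j  (running Σ = -0.03608 - 0.02563j)
  m=-1: -0.07364 + 0.39656j × 0.37160 + 0.03226j = -0.04016 + 0.14498j  (running Σ = -0.07624 + 0.11935j)
  m=0: 0.72808 + 0.00000j × -0.20584 + 0.00000j = -0.14987 + 0.00000j  (running Σ = -0.22611 + 0.11935j)
  m=1: 0.07364 + 0.39656j × -0.37160 + 0.03226j = -0.04016 - 0.14498j  (running Σ = -0.26626 - 0.02563j)
  m=2: -0.09206 + 0.03541j × 0.45125 - 0.07893j = -0.03875 + 0.02325j  (running Σ = -0.30501 - 0.00239j)
  m=3: -0.00763 - 0.01242j × -0.23892 + 0.06350j = 0.00261 + 0.00248j  (running Σ = -0.30240 + 0.00010j)
  m=4: 0.00103 - 0.00093j × 0.07402 - 0.02671j = 0.00005 - 0.00010j  (running Σ = -0.30235 + 0.00000j)
  m=5: 0.00006 + 0.00005j × -0.01300 + 0.00601j = -0.00000 - 0.00000j  (running Σ = -0.30235 + 0.00000j)
Total Σ_m = -0.30235 + 0.00000j. Multiply by 1.142397: -0.34540 + 0.00000j. P_5(cos γ) = -0.345401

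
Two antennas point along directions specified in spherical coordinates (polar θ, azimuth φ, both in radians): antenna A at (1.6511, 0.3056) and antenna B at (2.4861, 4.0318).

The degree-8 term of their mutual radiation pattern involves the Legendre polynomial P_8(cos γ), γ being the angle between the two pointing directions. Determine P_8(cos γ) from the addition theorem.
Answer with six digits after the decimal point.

-0.207792

Expand P_8 via completeness: Σ_{m} conj(Y_{8,m}) at Ω₁ times Y_{8,m} at Ω₂ —
  m=-8: Y*=(-0.385208, 0.322350)  Y=(0.006568, -0.007305)  product (-0.000175, 0.004931)
  m=-7: Y*=(0.087036, -0.136267)  Y=(0.051033, 0.002642)  product (0.004802, -0.006724)
  m=-6: Y*=(0.086655, -0.322108)  Y=(0.095702, 0.131574)  product (0.050674, -0.019425)
  m=-5: Y*=(0.007973, 0.186188)  Y=(-0.090077, 0.336774)  product (-0.063422, -0.014086)
  m=-4: Y*=(0.095241, 0.262218)  Y=(-0.440729, 0.196414)  product (-0.093479, -0.096860)
  m=-3: Y*=(-0.119652, -0.156095)  Y=(-0.288344, -0.146821)  product (0.011583, 0.062577)
  m=-2: Y*=(-0.208266, -0.145934)  Y=(0.031060, 0.145996)  product (0.014837, -0.034939)
  m=-1: Y*=(0.191459, 0.060402)  Y=(-0.256105, 0.316321)  product (-0.068140, 0.045093)
  m=+0: Y*=(0.246941, -0.000000)  Y=(0.022413, 0.000000)  product (0.005535, 0.000000)
  m=+1: Y*=(-0.191459, 0.060402)  Y=(0.256105, 0.316321)  product (-0.068140, -0.045093)
  m=+2: Y*=(-0.208266, 0.145934)  Y=(0.031060, -0.145996)  product (0.014837, 0.034939)
  m=+3: Y*=(0.119652, -0.156095)  Y=(0.288344, -0.146821)  product (0.011583, -0.062577)
  m=+4: Y*=(0.095241, -0.262218)  Y=(-0.440729, -0.196414)  product (-0.093479, 0.096860)
  m=+5: Y*=(-0.007973, 0.186188)  Y=(0.090077, 0.336774)  product (-0.063422, 0.014086)
  m=+6: Y*=(0.086655, 0.322108)  Y=(0.095702, -0.131574)  product (0.050674, 0.019425)
  m=+7: Y*=(-0.087036, -0.136267)  Y=(-0.051033, 0.002642)  product (0.004802, 0.006724)
  m=+8: Y*=(-0.385208, -0.322350)  Y=(0.006568, 0.007305)  product (-0.000175, -0.004931)
Accumulated sum (-0.281105, -0.000000); after 4π/(2l+1) scaling, (-0.207792, -0.000000) ⇒ P_8 = -0.207792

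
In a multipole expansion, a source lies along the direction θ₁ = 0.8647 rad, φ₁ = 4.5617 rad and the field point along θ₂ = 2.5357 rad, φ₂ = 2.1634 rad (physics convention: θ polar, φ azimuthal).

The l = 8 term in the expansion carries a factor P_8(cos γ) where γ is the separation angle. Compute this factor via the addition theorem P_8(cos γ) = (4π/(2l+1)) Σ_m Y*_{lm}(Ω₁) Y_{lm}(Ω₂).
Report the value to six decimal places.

Term-by-term m-sum for l=8 (normalisation 4π/17 = 0.739198):
  [-8]  conj(Y_{8,-8})(Ω₁) = 0.02069 - 0.05409j ; Y_{8,-8}(Ω₂) = 0.00016 + 0.00570j ; Δ = 0.00031 + 0.00011j
  [-7]  conj(Y_{8,-7})(Ω₁) = 0.17183 + 0.09747j ; Y_{8,-7}(Ω₂) = 0.02782 + 0.01761j ; Δ = 0.00306 + 0.00574j
  [-6]  conj(Y_{8,-6})(Ω₁) = -0.24012 + 0.30517j ; Y_{8,-6}(Ω₂) = 0.10740 - 0.04719j ; Δ = -0.01139 + 0.04411j
  [-5]  conj(Y_{8,-5})(Ω₁) = -0.30526 - 0.32542j ; Y_{8,-5}(Ω₂) = 0.05075 - 0.28115j ; Δ = -0.10698 + 0.06931j
  [-4]  conj(Y_{8,-4})(Ω₁) = 0.14718 - 0.10129j ; Y_{8,-4}(Ω₂) = -0.33446 - 0.32508j ; Δ = -0.08215 - 0.01397j
  [-3]  conj(Y_{8,-3})(Ω₁) = -0.11271 - 0.23210j ; Y_{8,-3}(Ω₂) = -0.42015 + 0.08824j ; Δ = 0.06784 + 0.08757j
  [-2]  conj(Y_{8,-2})(Ω₁) = 0.31785 - 0.09880j ; Y_{8,-2}(Ω₂) = -0.00487 + 0.01200j ; Δ = -0.00036 + 0.00429j
  [-1]  conj(Y_{8,-1})(Ω₁) = -0.01724 - 0.11354j ; Y_{8,-1}(Ω₂) = -0.22784 - 0.33838j ; Δ = -0.03449 + 0.03170j
  [+0]  conj(Y_{8,0})(Ω₁) = 0.35128 + 0.00000j ; Y_{8,0}(Ω₂) = -0.15155 + 0.00000j ; Δ = -0.05324 + 0.00000j
  [+1]  conj(Y_{8,1})(Ω₁) = 0.01724 - 0.11354j ; Y_{8,1}(Ω₂) = 0.22784 - 0.33838j ; Δ = -0.03449 - 0.03170j
  [+2]  conj(Y_{8,2})(Ω₁) = 0.31785 + 0.09880j ; Y_{8,2}(Ω₂) = -0.00487 - 0.01200j ; Δ = -0.00036 - 0.00429j
  [+3]  conj(Y_{8,3})(Ω₁) = 0.11271 - 0.23210j ; Y_{8,3}(Ω₂) = 0.42015 + 0.08824j ; Δ = 0.06784 - 0.08757j
  [+4]  conj(Y_{8,4})(Ω₁) = 0.14718 + 0.10129j ; Y_{8,4}(Ω₂) = -0.33446 + 0.32508j ; Δ = -0.08215 + 0.01397j
  [+5]  conj(Y_{8,5})(Ω₁) = 0.30526 - 0.32542j ; Y_{8,5}(Ω₂) = -0.05075 - 0.28115j ; Δ = -0.10698 - 0.06931j
  [+6]  conj(Y_{8,6})(Ω₁) = -0.24012 - 0.30517j ; Y_{8,6}(Ω₂) = 0.10740 + 0.04719j ; Δ = -0.01139 - 0.04411j
  [+7]  conj(Y_{8,7})(Ω₁) = -0.17183 + 0.09747j ; Y_{8,7}(Ω₂) = -0.02782 + 0.01761j ; Δ = 0.00306 - 0.00574j
  [+8]  conj(Y_{8,8})(Ω₁) = 0.02069 + 0.05409j ; Y_{8,8}(Ω₂) = 0.00016 - 0.00570j ; Δ = 0.00031 - 0.00011j
Total Σ_m = -0.38155 + 0.00000j. Multiply by 0.739198: -0.28204 + 0.00000j. P_8(cos γ) = -0.282040

-0.282040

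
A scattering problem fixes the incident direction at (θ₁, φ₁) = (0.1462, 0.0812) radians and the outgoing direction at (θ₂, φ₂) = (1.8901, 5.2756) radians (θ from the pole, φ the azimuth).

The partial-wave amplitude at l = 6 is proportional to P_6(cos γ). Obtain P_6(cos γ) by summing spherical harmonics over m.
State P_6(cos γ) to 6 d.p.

0.016673

Addition theorem: P_6(cos γ) = (4π/13) Σ_m Y*_{lm}(Ω₁) Y_{lm}(Ω₂), m = −6…6:
  term(m=-6) = +0.000002+0.000000i   from Y*(Ω₁)=+0.000004+0.000002i, Y(Ω₂)=+0.343941-0.083320i
  term(m=-5) = -0.000029+0.000033i   from Y*(Ω₁)=+0.000100+0.000043i, Y(Ω₂)=-0.129624+0.384018i
  term(m=-4) = -0.000013-0.000036i   from Y*(Ω₁)=+0.001487+0.000501i, Y(Ω₂)=-0.015335-0.018884i
  term(m=-3) = -0.005149-0.000646i   from Y*(Ω₁)=+0.015017+0.003732i, Y(Ω₂)=-0.332971+0.039756i
  term(m=-2) = +0.007866-0.011332i   from Y*(Ω₁)=+0.102291+0.016760i, Y(Ω₂)=+0.057208-0.120150i
  term(m=-1) = -0.057937-0.110743i   from Y*(Ω₁)=+0.429109+0.034920i, Y(Ω₂)=-0.154993-0.245463i
  term(m=+0) = +0.127771+0.000000i   from Y*(Ω₁)=+0.801140-0.000000i, Y(Ω₂)=+0.159487+0.000000i
  term(m=+1) = -0.057937+0.110743i   from Y*(Ω₁)=-0.429109+0.034920i, Y(Ω₂)=+0.154993-0.245463i
  term(m=+2) = +0.007866+0.011332i   from Y*(Ω₁)=+0.102291-0.016760i, Y(Ω₂)=+0.057208+0.120150i
  term(m=+3) = -0.005149+0.000646i   from Y*(Ω₁)=-0.015017+0.003732i, Y(Ω₂)=+0.332971+0.039756i
  term(m=+4) = -0.000013+0.000036i   from Y*(Ω₁)=+0.001487-0.000501i, Y(Ω₂)=-0.015335+0.018884i
  term(m=+5) = -0.000029-0.000033i   from Y*(Ω₁)=-0.000100+0.000043i, Y(Ω₂)=+0.129624+0.384018i
  term(m=+6) = +0.000002-0.000000i   from Y*(Ω₁)=+0.000004-0.000002i, Y(Ω₂)=+0.343941+0.083320i
Total Σ_m = +0.017248+0.000000i. Multiply by 0.966644: +0.016673+0.000000i. P_6(cos γ) = 0.016673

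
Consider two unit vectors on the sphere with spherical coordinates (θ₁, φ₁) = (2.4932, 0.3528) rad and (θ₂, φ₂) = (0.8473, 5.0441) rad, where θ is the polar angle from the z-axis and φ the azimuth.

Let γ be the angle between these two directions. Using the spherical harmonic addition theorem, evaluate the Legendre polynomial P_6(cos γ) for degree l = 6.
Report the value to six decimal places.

Term-by-term m-sum for l=6 (normalisation 4π/13 = 0.966644):
  [-6]  conj(Y_{6,-6})(Ω₁) = (-0.012169, 0.020027) ; Y_{6,-6}(Ω₂) = (0.034876, 0.078208) ; Δ = (-0.001991, -0.000253)
  [-5]  conj(Y_{6,-5})(Ω₁) = (0.020571, -0.105146) ; Y_{6,-5}(Ω₂) = (0.261005, -0.022964) ; Δ = (0.002955, -0.027916)
  [-4]  conj(Y_{6,-4})(Ω₁) = (0.045161, 0.280560) ; Y_{6,-4}(Ω₂) = (0.103902, -0.417428) ; Δ = (0.121806, 0.010300)
  [-3]  conj(Y_{6,-3})(Ω₁) = (-0.223592, -0.397490) ; Y_{6,-3}(Ω₂) = (-0.277303, -0.179966) ; Δ = (-0.009532, 0.150464)
  [-2]  conj(Y_{6,-2})(Ω₁) = (0.260728, 0.222116) ; Y_{6,-2}(Ω₂) = (0.079333, -0.062007) ; Δ = (0.034457, 0.001454)
  [-1]  conj(Y_{6,-1})(Ω₁) = (0.137711, 0.050706) ; Y_{6,-1}(Ω₂) = (-0.120451, -0.349704) ; Δ = (0.001145, -0.054266)
  [+0]  conj(Y_{6,0})(Ω₁) = (-0.394031, -0.000000) ; Y_{6,0}(Ω₂) = (-0.002556, 0.000000) ; Δ = (0.001007, 0.000000)
  [+1]  conj(Y_{6,1})(Ω₁) = (-0.137711, 0.050706) ; Y_{6,1}(Ω₂) = (0.120451, -0.349704) ; Δ = (0.001145, 0.054266)
  [+2]  conj(Y_{6,2})(Ω₁) = (0.260728, -0.222116) ; Y_{6,2}(Ω₂) = (0.079333, 0.062007) ; Δ = (0.034457, -0.001454)
  [+3]  conj(Y_{6,3})(Ω₁) = (0.223592, -0.397490) ; Y_{6,3}(Ω₂) = (0.277303, -0.179966) ; Δ = (-0.009532, -0.150464)
  [+4]  conj(Y_{6,4})(Ω₁) = (0.045161, -0.280560) ; Y_{6,4}(Ω₂) = (0.103902, 0.417428) ; Δ = (0.121806, -0.010300)
  [+5]  conj(Y_{6,5})(Ω₁) = (-0.020571, -0.105146) ; Y_{6,5}(Ω₂) = (-0.261005, -0.022964) ; Δ = (0.002955, 0.027916)
  [+6]  conj(Y_{6,6})(Ω₁) = (-0.012169, -0.020027) ; Y_{6,6}(Ω₂) = (0.034876, -0.078208) ; Δ = (-0.001991, 0.000253)
Σ over m = (0.298686, 0.000000); ×(4π/13) → (0.288723, 0.000000). Real part: 0.288723

0.288723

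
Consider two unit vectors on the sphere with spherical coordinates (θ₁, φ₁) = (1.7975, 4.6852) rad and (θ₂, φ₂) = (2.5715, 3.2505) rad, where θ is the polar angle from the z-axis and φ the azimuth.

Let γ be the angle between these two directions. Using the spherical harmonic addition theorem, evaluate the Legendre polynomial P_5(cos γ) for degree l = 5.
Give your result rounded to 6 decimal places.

0.343225

Addition theorem: P_5(cos γ) = (4π/11) Σ_m Y*_{lm}(Ω₁) Y_{lm}(Ω₂), m = −5…5:
  m=-5: Y*=(-0.055256, -0.403953)  Y=(-0.018180, 0.011010)  product (0.005452, 0.006736)
  m=-4: Y*=(-0.295646, 0.032281)  Y=(-0.095047, 0.044240)  product (0.026672, -0.016147)
  m=-3: Y*=(-0.014221, -0.173956)  Y=(-0.277037, 0.093878)  product (0.020270, 0.046857)
  m=-2: Y*=(-0.306413, 0.016679)  Y=(-0.456956, 0.101136)  product (0.138331, -0.038611)
  m=-1: Y*=(-0.002938, -0.108041)  Y=(-0.279365, 0.030546)  product (0.004121, 0.030093)
  m=+0: Y*=(-0.305565, -0.000000)  Y=(0.292080, 0.000000)  product (-0.089249, -0.000000)
  m=+1: Y*=(0.002938, -0.108041)  Y=(0.279365, 0.030546)  product (0.004121, -0.030093)
  m=+2: Y*=(-0.306413, -0.016679)  Y=(-0.456956, -0.101136)  product (0.138331, 0.038611)
  m=+3: Y*=(0.014221, -0.173956)  Y=(0.277037, 0.093878)  product (0.020270, -0.046857)
  m=+4: Y*=(-0.295646, -0.032281)  Y=(-0.095047, -0.044240)  product (0.026672, 0.016147)
  m=+5: Y*=(0.055256, -0.403953)  Y=(0.018180, 0.011010)  product (0.005452, -0.006736)
Total Σ_m = (0.300443, -0.000000). Multiply by 1.142397: (0.343225, -0.000000). P_5(cos γ) = 0.343225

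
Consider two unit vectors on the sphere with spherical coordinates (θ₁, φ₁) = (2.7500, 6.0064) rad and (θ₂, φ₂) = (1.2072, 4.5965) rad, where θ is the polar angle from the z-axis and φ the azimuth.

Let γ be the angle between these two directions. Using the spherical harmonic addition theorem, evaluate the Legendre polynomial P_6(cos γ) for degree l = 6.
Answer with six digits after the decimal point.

Term-by-term m-sum for l=6 (normalisation 4π/13 = 0.966644):
  [-6]  conj(Y_{6,-6})(Ω₁) = -0.00013 - 0.00149j ; Y_{6,-6}(Ω₂) = -0.24724 - 0.20628j ; Δ = -0.00027 + 0.00040j
  [-5]  conj(Y_{6,-5})(Ω₁) = -0.00233 + 0.01231j ; Y_{6,-5}(Ω₂) = -0.23240 + 0.35515j ; Δ = -0.00383 - 0.00369j
  [-4]  conj(Y_{6,-4})(Ω₁) = 0.02843 - 0.05686j ; Y_{6,-4}(Ω₂) = 0.09528 + 0.04763j ; Δ = 0.00542 - 0.00406j
  [-3]  conj(Y_{6,-3})(Ω₁) = -0.14447 + 0.15808j ; Y_{6,-3}(Ω₂) = -0.10366 + 0.28606j ; Δ = -0.03024 - 0.05771j
  [-2]  conj(Y_{6,-2})(Ω₁) = 0.39180 - 0.24214j ; Y_{6,-2}(Ω₂) = 0.20731 + 0.04893j ; Δ = 0.09307 - 0.03103j
  [-1]  conj(Y_{6,-1})(Ω₁) = -0.48319 + 0.13726j ; Y_{6,-1}(Ω₂) = -0.02745 + 0.23579j ; Δ = -0.01910 - 0.11770j
  [+0]  conj(Y_{6,0})(Ω₁) = -0.07407 + 0.00000j ; Y_{6,0}(Ω₂) = 0.23575 + 0.00000j ; Δ = -0.01746 + 0.00000j
  [+1]  conj(Y_{6,1})(Ω₁) = 0.48319 + 0.13726j ; Y_{6,1}(Ω₂) = 0.02745 + 0.23579j ; Δ = -0.01910 + 0.11770j
  [+2]  conj(Y_{6,2})(Ω₁) = 0.39180 + 0.24214j ; Y_{6,2}(Ω₂) = 0.20731 - 0.04893j ; Δ = 0.09307 + 0.03103j
  [+3]  conj(Y_{6,3})(Ω₁) = 0.14447 + 0.15808j ; Y_{6,3}(Ω₂) = 0.10366 + 0.28606j ; Δ = -0.03024 + 0.05771j
  [+4]  conj(Y_{6,4})(Ω₁) = 0.02843 + 0.05686j ; Y_{6,4}(Ω₂) = 0.09528 - 0.04763j ; Δ = 0.00542 + 0.00406j
  [+5]  conj(Y_{6,5})(Ω₁) = 0.00233 + 0.01231j ; Y_{6,5}(Ω₂) = 0.23240 + 0.35515j ; Δ = -0.00383 + 0.00369j
  [+6]  conj(Y_{6,6})(Ω₁) = -0.00013 + 0.00149j ; Y_{6,6}(Ω₂) = -0.24724 + 0.20628j ; Δ = -0.00027 - 0.00040j
Total Σ_m = 0.07262 - 0.00000j. Multiply by 0.966644: 0.07020 - 0.00000j. P_6(cos γ) = 0.070197

0.070197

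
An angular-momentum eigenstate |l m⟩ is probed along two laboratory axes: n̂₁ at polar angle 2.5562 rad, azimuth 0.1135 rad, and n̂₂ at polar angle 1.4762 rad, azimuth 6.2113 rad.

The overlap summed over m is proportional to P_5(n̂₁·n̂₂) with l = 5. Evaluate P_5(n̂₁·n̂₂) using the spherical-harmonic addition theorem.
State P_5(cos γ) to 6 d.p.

Addition theorem: P_5(cos γ) = (4π/11) Σ_m Y*_{lm}(Ω₁) Y_{lm}(Ω₂), m = −5…5:
  m=-5: +0.020154+0.012847i × +0.424848+0.159636i = +0.006512+0.008675i  (running Σ = +0.006512+0.008675i)
  m=-4: -0.102464-0.050002i × +0.130580+0.038617i = -0.011449-0.010486i  (running Σ = -0.004937-0.001811i)
  m=-3: +0.288900+0.102357i × -0.306646-0.067175i = -0.081714-0.050794i  (running Σ = -0.086651-0.052605i)
  m=-2: -0.455534-0.105220i × -0.152813-0.022123i = +0.067283+0.026156i  (running Σ = -0.019368-0.026448i)
  m=-1: +0.247771+0.028243i × +0.278835+0.020079i = +0.068520+0.012850i  (running Σ = +0.049152-0.013598i)
  m=0: +0.314311-0.000000i × +0.158855+0.000000i = +0.049930+0.000000i  (running Σ = +0.099082-0.013598i)
  m=1: -0.247771+0.028243i × -0.278835+0.020079i = +0.068520-0.012850i  (running Σ = +0.167602-0.026448i)
  m=2: -0.455534+0.105220i × -0.152813+0.022123i = +0.067283-0.026156i  (running Σ = +0.234885-0.052605i)
  m=3: -0.288900+0.102357i × +0.306646-0.067175i = -0.081714+0.050794i  (running Σ = +0.153171-0.001811i)
  m=4: -0.102464+0.050002i × +0.130580-0.038617i = -0.011449+0.010486i  (running Σ = +0.141723+0.008675i)
  m=5: -0.020154+0.012847i × -0.424848+0.159636i = +0.006512-0.008675i  (running Σ = +0.148234+0.000000i)
Σ over m = +0.148234+0.000000i; ×(4π/11) → +0.169342+0.000000i. Real part: 0.169342

0.169342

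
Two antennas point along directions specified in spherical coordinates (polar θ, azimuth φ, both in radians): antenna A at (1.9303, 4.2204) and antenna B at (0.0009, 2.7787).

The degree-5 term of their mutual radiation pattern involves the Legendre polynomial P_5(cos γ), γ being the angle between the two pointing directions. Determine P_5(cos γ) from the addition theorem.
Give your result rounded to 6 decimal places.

-0.321163

Expand P_5 via completeness: Σ_{m} conj(Y_{5,m}) at Ω₁ times Y_{5,m} at Ω₂ —
  m=-5: Y*=-0.210174+0.259029i  Y=+0.000000-0.000000i  product +0.000000+0.000000i
  m=-4: Y*=+0.153346+0.365589i  Y=+0.000000+0.000000i  product -0.000000+0.000000i
  m=-3: Y*=+0.032182+0.003061i  Y=-0.000000-0.000000i  product -0.000000-0.000000i
  m=-2: Y*=-0.181869+0.273505i  Y=+0.000002+0.000002i  product -0.000001+0.000000i
  m=-1: Y*=+0.058218+0.108627i  Y=-0.002156-0.000819i  product -0.000037-0.000282i
  m=+0: Y*=-0.300402-0.000000i  Y=+0.935597+0.000000i  product -0.281055-0.000000i
  m=+1: Y*=-0.058218+0.108627i  Y=+0.002156-0.000819i  product -0.000037+0.000282i
  m=+2: Y*=-0.181869-0.273505i  Y=+0.000002-0.000002i  product -0.000001-0.000000i
  m=+3: Y*=-0.032182+0.003061i  Y=+0.000000-0.000000i  product -0.000000+0.000000i
  m=+4: Y*=+0.153346-0.365589i  Y=+0.000000-0.000000i  product -0.000000-0.000000i
  m=+5: Y*=+0.210174+0.259029i  Y=-0.000000-0.000000i  product +0.000000-0.000000i
Σ over m = -0.281130-0.000000i; ×(4π/11) → -0.321163-0.000000i. Real part: -0.321163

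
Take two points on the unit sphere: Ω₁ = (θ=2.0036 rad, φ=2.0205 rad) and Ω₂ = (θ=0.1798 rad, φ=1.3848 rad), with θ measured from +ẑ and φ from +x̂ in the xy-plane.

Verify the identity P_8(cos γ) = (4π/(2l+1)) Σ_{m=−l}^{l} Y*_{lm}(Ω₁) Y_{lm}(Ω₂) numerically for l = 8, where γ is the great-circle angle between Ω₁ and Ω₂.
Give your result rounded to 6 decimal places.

Term-by-term m-sum for l=8 (normalisation 4π/17 = 0.739198):
  [-8]  conj(Y_{8,-8})(Ω₁) = -0.213426-0.104690i ; Y_{8,-8}(Ω₂) = +0.000000+0.000001i ; Δ = +0.000000-0.000000i
  [-7]  conj(Y_{8,-7})(Ω₁) = +0.002782-0.439315i ; Y_{8,-7}(Ω₂) = -0.000011+0.000003i ; Δ = +0.000001+0.000005i
  [-6]  conj(Y_{8,-6})(Ω₁) = +0.311830-0.148090i ; Y_{8,-6}(Ω₂) = -0.000073-0.000150i ; Δ = -0.000045-0.000036i
  [-5]  conj(Y_{8,-5})(Ω₁) = -0.059183-0.047637i ; Y_{8,-5}(Ω₂) = +0.001351-0.001008i ; Δ = -0.000128-0.000005i
  [-4]  conj(Y_{8,-4})(Ω₁) = +0.081133-0.349631i ; Y_{8,-4}(Ω₂) = +0.009353+0.008609i ; Δ = +0.003769-0.002572i
  [-3]  conj(Y_{8,-3})(Ω₁) = +0.098079-0.022106i ; Y_{8,-3}(Ω₂) = -0.037415+0.059945i ; Δ = -0.002344+0.006706i
  [-2]  conj(Y_{8,-2})(Ω₁) = -0.191544-0.241082i ; Y_{8,-2}(Ω₂) = -0.256193-0.099956i ; Δ = +0.024975+0.080909i
  [-1]  conj(Y_{8,-1})(Ω₁) = +0.072003-0.149170i ; Y_{8,-1}(Ω₂) = +0.121075-0.643431i ; Δ = -0.087263-0.064390i
  [+0]  conj(Y_{8,0})(Ω₁) = -0.285567-0.000000i ; Y_{8,0}(Ω₂) = +0.577861+0.000000i ; Δ = -0.165018-0.000000i
  [+1]  conj(Y_{8,1})(Ω₁) = -0.072003-0.149170i ; Y_{8,1}(Ω₂) = -0.121075-0.643431i ; Δ = -0.087263+0.064390i
  [+2]  conj(Y_{8,2})(Ω₁) = -0.191544+0.241082i ; Y_{8,2}(Ω₂) = -0.256193+0.099956i ; Δ = +0.024975-0.080909i
  [+3]  conj(Y_{8,3})(Ω₁) = -0.098079-0.022106i ; Y_{8,3}(Ω₂) = +0.037415+0.059945i ; Δ = -0.002344-0.006706i
  [+4]  conj(Y_{8,4})(Ω₁) = +0.081133+0.349631i ; Y_{8,4}(Ω₂) = +0.009353-0.008609i ; Δ = +0.003769+0.002572i
  [+5]  conj(Y_{8,5})(Ω₁) = +0.059183-0.047637i ; Y_{8,5}(Ω₂) = -0.001351-0.001008i ; Δ = -0.000128+0.000005i
  [+6]  conj(Y_{8,6})(Ω₁) = +0.311830+0.148090i ; Y_{8,6}(Ω₂) = -0.000073+0.000150i ; Δ = -0.000045+0.000036i
  [+7]  conj(Y_{8,7})(Ω₁) = -0.002782-0.439315i ; Y_{8,7}(Ω₂) = +0.000011+0.000003i ; Δ = +0.000001-0.000005i
  [+8]  conj(Y_{8,8})(Ω₁) = -0.213426+0.104690i ; Y_{8,8}(Ω₂) = +0.000000-0.000001i ; Δ = +0.000000+0.000000i
Total Σ_m = -0.287088-0.000000i. Multiply by 0.739198: -0.212215-0.000000i. P_8(cos γ) = -0.212215

-0.212215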